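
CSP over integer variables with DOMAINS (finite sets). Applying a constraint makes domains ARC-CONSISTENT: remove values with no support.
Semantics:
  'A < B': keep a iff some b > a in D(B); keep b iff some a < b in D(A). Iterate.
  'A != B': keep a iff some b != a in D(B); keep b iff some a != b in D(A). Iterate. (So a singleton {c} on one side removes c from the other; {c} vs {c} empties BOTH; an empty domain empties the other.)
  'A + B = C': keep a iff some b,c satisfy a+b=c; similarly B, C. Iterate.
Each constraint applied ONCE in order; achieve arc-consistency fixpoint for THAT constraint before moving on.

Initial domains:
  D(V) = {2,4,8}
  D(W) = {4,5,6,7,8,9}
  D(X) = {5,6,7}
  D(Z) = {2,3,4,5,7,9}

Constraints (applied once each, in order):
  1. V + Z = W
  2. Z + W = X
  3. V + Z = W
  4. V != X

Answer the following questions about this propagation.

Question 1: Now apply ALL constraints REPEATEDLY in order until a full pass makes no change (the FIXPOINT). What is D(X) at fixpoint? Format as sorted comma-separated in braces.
Answer: {6,7}

Derivation:
pass 0 (initial): D(X)={5,6,7}
pass 1: V {2,4,8}->{2}; W {4,5,6,7,8,9}->{4,5}; X {5,6,7}->{6,7}; Z {2,3,4,5,7,9}->{2,3}
pass 2: no change
Fixpoint after 2 passes: D(X) = {6,7}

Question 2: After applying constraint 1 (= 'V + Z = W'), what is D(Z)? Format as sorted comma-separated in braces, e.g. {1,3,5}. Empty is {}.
Answer: {2,3,4,5,7}

Derivation:
Constraint 1 (V + Z = W) on D(V)={2,4,8} D(Z)={2,3,4,5,7,9} D(W)={4,5,6,7,8,9}: V {2,4,8}->{2,4}; Z {2,3,4,5,7,9}->{2,3,4,5,7}
So after constraint 1: D(Z) = {2,3,4,5,7}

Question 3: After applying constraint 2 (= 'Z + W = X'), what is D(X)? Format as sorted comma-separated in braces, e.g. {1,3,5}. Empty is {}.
Constraint 1 (V + Z = W) on D(V)={2,4,8} D(Z)={2,3,4,5,7,9} D(W)={4,5,6,7,8,9}: V {2,4,8}->{2,4}; Z {2,3,4,5,7,9}->{2,3,4,5,7}
Constraint 2 (Z + W = X) on D(Z)={2,3,4,5,7} D(W)={4,5,6,7,8,9} D(X)={5,6,7}: Z {2,3,4,5,7}->{2,3}; W {4,5,6,7,8,9}->{4,5}; X {5,6,7}->{6,7}
So after constraint 2: D(X) = {6,7}

Answer: {6,7}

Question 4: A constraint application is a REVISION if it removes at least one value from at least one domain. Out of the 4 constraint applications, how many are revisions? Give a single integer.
Constraint 1 (V + Z = W) on D(V)={2,4,8} D(Z)={2,3,4,5,7,9} D(W)={4,5,6,7,8,9}: V {2,4,8}->{2,4}; Z {2,3,4,5,7,9}->{2,3,4,5,7} => REVISION
Constraint 2 (Z + W = X) on D(Z)={2,3,4,5,7} D(W)={4,5,6,7,8,9} D(X)={5,6,7}: Z {2,3,4,5,7}->{2,3}; W {4,5,6,7,8,9}->{4,5}; X {5,6,7}->{6,7} => REVISION
Constraint 3 (V + Z = W) on D(V)={2,4} D(Z)={2,3} D(W)={4,5}: V {2,4}->{2} => REVISION
Constraint 4 (V != X) on D(V)={2} D(X)={6,7}: no change => not a revision
Total revisions = 3

Answer: 3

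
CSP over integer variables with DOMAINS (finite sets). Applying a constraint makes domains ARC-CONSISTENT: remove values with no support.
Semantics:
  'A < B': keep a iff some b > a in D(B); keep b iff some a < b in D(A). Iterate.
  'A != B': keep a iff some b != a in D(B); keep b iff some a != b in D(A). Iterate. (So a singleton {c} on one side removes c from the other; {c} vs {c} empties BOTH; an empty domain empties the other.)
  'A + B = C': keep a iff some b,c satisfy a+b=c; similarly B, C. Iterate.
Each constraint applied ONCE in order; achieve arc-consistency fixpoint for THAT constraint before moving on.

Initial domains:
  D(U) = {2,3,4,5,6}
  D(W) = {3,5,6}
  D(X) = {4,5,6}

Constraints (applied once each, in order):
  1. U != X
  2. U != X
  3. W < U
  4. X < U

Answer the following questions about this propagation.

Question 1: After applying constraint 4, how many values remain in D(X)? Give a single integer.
Constraint 1 (U != X) on D(U)={2,3,4,5,6} D(X)={4,5,6}: no change
Constraint 2 (U != X) on D(U)={2,3,4,5,6} D(X)={4,5,6}: no change
Constraint 3 (W < U) on D(W)={3,5,6} D(U)={2,3,4,5,6}: W {3,5,6}->{3,5}; U {2,3,4,5,6}->{4,5,6}
Constraint 4 (X < U) on D(X)={4,5,6} D(U)={4,5,6}: X {4,5,6}->{4,5}; U {4,5,6}->{5,6}
So after constraint 4: D(X)={4,5}, size = 2

Answer: 2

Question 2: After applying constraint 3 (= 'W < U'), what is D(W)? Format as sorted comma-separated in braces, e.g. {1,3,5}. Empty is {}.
Constraint 1 (U != X) on D(U)={2,3,4,5,6} D(X)={4,5,6}: no change
Constraint 2 (U != X) on D(U)={2,3,4,5,6} D(X)={4,5,6}: no change
Constraint 3 (W < U) on D(W)={3,5,6} D(U)={2,3,4,5,6}: W {3,5,6}->{3,5}; U {2,3,4,5,6}->{4,5,6}
So after constraint 3: D(W) = {3,5}

Answer: {3,5}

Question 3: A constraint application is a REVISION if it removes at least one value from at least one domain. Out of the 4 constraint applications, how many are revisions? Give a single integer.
Answer: 2

Derivation:
Constraint 1 (U != X) on D(U)={2,3,4,5,6} D(X)={4,5,6}: no change => not a revision
Constraint 2 (U != X) on D(U)={2,3,4,5,6} D(X)={4,5,6}: no change => not a revision
Constraint 3 (W < U) on D(W)={3,5,6} D(U)={2,3,4,5,6}: W {3,5,6}->{3,5}; U {2,3,4,5,6}->{4,5,6} => REVISION
Constraint 4 (X < U) on D(X)={4,5,6} D(U)={4,5,6}: X {4,5,6}->{4,5}; U {4,5,6}->{5,6} => REVISION
Total revisions = 2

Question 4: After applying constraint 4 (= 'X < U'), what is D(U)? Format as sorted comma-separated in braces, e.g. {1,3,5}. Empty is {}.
Answer: {5,6}

Derivation:
Constraint 1 (U != X) on D(U)={2,3,4,5,6} D(X)={4,5,6}: no change
Constraint 2 (U != X) on D(U)={2,3,4,5,6} D(X)={4,5,6}: no change
Constraint 3 (W < U) on D(W)={3,5,6} D(U)={2,3,4,5,6}: W {3,5,6}->{3,5}; U {2,3,4,5,6}->{4,5,6}
Constraint 4 (X < U) on D(X)={4,5,6} D(U)={4,5,6}: X {4,5,6}->{4,5}; U {4,5,6}->{5,6}
So after constraint 4: D(U) = {5,6}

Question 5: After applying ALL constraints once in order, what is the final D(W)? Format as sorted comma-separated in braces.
Answer: {3,5}

Derivation:
Constraint 1 (U != X) on D(U)={2,3,4,5,6} D(X)={4,5,6}: no change
Constraint 2 (U != X) on D(U)={2,3,4,5,6} D(X)={4,5,6}: no change
Constraint 3 (W < U) on D(W)={3,5,6} D(U)={2,3,4,5,6}: W {3,5,6}->{3,5}; U {2,3,4,5,6}->{4,5,6}
Constraint 4 (X < U) on D(X)={4,5,6} D(U)={4,5,6}: X {4,5,6}->{4,5}; U {4,5,6}->{5,6}
So after all 4 constraints: D(W) = {3,5}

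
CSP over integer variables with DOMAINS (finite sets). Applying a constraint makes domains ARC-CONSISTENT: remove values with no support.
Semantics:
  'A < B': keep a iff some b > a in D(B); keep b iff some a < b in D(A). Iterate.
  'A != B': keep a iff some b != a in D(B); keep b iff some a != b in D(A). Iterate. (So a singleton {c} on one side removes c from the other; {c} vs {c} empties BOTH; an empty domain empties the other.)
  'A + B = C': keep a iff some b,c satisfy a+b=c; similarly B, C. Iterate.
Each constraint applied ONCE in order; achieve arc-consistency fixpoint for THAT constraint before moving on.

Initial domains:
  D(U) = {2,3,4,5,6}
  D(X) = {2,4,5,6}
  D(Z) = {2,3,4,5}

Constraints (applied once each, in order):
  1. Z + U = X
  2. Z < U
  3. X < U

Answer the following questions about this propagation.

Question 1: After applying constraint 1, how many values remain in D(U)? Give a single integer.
Constraint 1 (Z + U = X) on D(Z)={2,3,4,5} D(U)={2,3,4,5,6} D(X)={2,4,5,6}: Z {2,3,4,5}->{2,3,4}; U {2,3,4,5,6}->{2,3,4}; X {2,4,5,6}->{4,5,6}
So after constraint 1: D(U)={2,3,4}, size = 3

Answer: 3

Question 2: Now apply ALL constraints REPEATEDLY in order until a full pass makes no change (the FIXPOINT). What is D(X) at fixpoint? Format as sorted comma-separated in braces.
pass 0 (initial): D(X)={2,4,5,6}
pass 1: U {2,3,4,5,6}->{}; X {2,4,5,6}->{}; Z {2,3,4,5}->{2,3}
pass 2: Z {2,3}->{}
pass 3: no change
Fixpoint after 3 passes: D(X) = {}

Answer: {}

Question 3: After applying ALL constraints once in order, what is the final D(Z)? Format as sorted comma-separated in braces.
Constraint 1 (Z + U = X) on D(Z)={2,3,4,5} D(U)={2,3,4,5,6} D(X)={2,4,5,6}: Z {2,3,4,5}->{2,3,4}; U {2,3,4,5,6}->{2,3,4}; X {2,4,5,6}->{4,5,6}
Constraint 2 (Z < U) on D(Z)={2,3,4} D(U)={2,3,4}: Z {2,3,4}->{2,3}; U {2,3,4}->{3,4}
Constraint 3 (X < U) on D(X)={4,5,6} D(U)={3,4}: X {4,5,6}->{}; U {3,4}->{}
So after all 3 constraints: D(Z) = {2,3}

Answer: {2,3}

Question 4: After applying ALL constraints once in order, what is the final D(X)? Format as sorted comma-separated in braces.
Answer: {}

Derivation:
Constraint 1 (Z + U = X) on D(Z)={2,3,4,5} D(U)={2,3,4,5,6} D(X)={2,4,5,6}: Z {2,3,4,5}->{2,3,4}; U {2,3,4,5,6}->{2,3,4}; X {2,4,5,6}->{4,5,6}
Constraint 2 (Z < U) on D(Z)={2,3,4} D(U)={2,3,4}: Z {2,3,4}->{2,3}; U {2,3,4}->{3,4}
Constraint 3 (X < U) on D(X)={4,5,6} D(U)={3,4}: X {4,5,6}->{}; U {3,4}->{}
So after all 3 constraints: D(X) = {}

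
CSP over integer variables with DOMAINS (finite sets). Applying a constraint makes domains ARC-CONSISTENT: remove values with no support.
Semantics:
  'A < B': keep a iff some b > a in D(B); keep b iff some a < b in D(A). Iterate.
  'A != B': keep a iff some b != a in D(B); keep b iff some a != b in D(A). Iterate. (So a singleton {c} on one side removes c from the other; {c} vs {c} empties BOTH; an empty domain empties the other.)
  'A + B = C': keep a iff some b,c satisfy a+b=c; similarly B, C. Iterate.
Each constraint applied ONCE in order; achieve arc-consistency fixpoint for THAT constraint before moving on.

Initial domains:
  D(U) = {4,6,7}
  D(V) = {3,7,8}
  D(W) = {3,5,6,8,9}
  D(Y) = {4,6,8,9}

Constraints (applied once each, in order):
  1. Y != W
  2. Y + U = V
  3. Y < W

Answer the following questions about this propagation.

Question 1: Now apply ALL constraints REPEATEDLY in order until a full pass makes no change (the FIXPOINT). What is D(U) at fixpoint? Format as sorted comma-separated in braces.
Answer: {4}

Derivation:
pass 0 (initial): D(U)={4,6,7}
pass 1: U {4,6,7}->{4}; V {3,7,8}->{8}; W {3,5,6,8,9}->{5,6,8,9}; Y {4,6,8,9}->{4}
pass 2: no change
Fixpoint after 2 passes: D(U) = {4}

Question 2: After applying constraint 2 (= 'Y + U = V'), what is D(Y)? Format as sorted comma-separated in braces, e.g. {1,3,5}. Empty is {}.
Answer: {4}

Derivation:
Constraint 1 (Y != W) on D(Y)={4,6,8,9} D(W)={3,5,6,8,9}: no change
Constraint 2 (Y + U = V) on D(Y)={4,6,8,9} D(U)={4,6,7} D(V)={3,7,8}: Y {4,6,8,9}->{4}; U {4,6,7}->{4}; V {3,7,8}->{8}
So after constraint 2: D(Y) = {4}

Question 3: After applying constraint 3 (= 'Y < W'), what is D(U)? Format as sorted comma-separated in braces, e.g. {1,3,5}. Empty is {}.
Constraint 1 (Y != W) on D(Y)={4,6,8,9} D(W)={3,5,6,8,9}: no change
Constraint 2 (Y + U = V) on D(Y)={4,6,8,9} D(U)={4,6,7} D(V)={3,7,8}: Y {4,6,8,9}->{4}; U {4,6,7}->{4}; V {3,7,8}->{8}
Constraint 3 (Y < W) on D(Y)={4} D(W)={3,5,6,8,9}: W {3,5,6,8,9}->{5,6,8,9}
So after constraint 3: D(U) = {4}

Answer: {4}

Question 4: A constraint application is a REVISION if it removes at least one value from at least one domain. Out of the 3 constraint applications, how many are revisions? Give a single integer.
Constraint 1 (Y != W) on D(Y)={4,6,8,9} D(W)={3,5,6,8,9}: no change => not a revision
Constraint 2 (Y + U = V) on D(Y)={4,6,8,9} D(U)={4,6,7} D(V)={3,7,8}: Y {4,6,8,9}->{4}; U {4,6,7}->{4}; V {3,7,8}->{8} => REVISION
Constraint 3 (Y < W) on D(Y)={4} D(W)={3,5,6,8,9}: W {3,5,6,8,9}->{5,6,8,9} => REVISION
Total revisions = 2

Answer: 2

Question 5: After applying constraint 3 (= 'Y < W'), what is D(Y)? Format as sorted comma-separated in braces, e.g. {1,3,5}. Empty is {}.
Constraint 1 (Y != W) on D(Y)={4,6,8,9} D(W)={3,5,6,8,9}: no change
Constraint 2 (Y + U = V) on D(Y)={4,6,8,9} D(U)={4,6,7} D(V)={3,7,8}: Y {4,6,8,9}->{4}; U {4,6,7}->{4}; V {3,7,8}->{8}
Constraint 3 (Y < W) on D(Y)={4} D(W)={3,5,6,8,9}: W {3,5,6,8,9}->{5,6,8,9}
So after constraint 3: D(Y) = {4}

Answer: {4}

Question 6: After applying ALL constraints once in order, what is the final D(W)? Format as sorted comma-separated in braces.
Constraint 1 (Y != W) on D(Y)={4,6,8,9} D(W)={3,5,6,8,9}: no change
Constraint 2 (Y + U = V) on D(Y)={4,6,8,9} D(U)={4,6,7} D(V)={3,7,8}: Y {4,6,8,9}->{4}; U {4,6,7}->{4}; V {3,7,8}->{8}
Constraint 3 (Y < W) on D(Y)={4} D(W)={3,5,6,8,9}: W {3,5,6,8,9}->{5,6,8,9}
So after all 3 constraints: D(W) = {5,6,8,9}

Answer: {5,6,8,9}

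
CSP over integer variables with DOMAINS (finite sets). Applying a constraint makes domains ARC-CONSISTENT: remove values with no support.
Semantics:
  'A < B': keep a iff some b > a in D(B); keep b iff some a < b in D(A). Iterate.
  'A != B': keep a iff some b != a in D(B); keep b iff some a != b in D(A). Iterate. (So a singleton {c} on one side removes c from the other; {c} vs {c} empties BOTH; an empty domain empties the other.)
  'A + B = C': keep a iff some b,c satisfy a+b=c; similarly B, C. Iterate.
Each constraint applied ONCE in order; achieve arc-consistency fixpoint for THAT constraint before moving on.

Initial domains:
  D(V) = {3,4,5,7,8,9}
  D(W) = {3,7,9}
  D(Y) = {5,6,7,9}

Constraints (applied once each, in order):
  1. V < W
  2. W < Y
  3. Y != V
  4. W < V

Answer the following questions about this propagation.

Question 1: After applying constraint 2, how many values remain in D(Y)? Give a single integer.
Answer: 1

Derivation:
Constraint 1 (V < W) on D(V)={3,4,5,7,8,9} D(W)={3,7,9}: V {3,4,5,7,8,9}->{3,4,5,7,8}; W {3,7,9}->{7,9}
Constraint 2 (W < Y) on D(W)={7,9} D(Y)={5,6,7,9}: W {7,9}->{7}; Y {5,6,7,9}->{9}
So after constraint 2: D(Y)={9}, size = 1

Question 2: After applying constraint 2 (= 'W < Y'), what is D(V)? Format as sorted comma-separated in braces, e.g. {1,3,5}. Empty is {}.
Constraint 1 (V < W) on D(V)={3,4,5,7,8,9} D(W)={3,7,9}: V {3,4,5,7,8,9}->{3,4,5,7,8}; W {3,7,9}->{7,9}
Constraint 2 (W < Y) on D(W)={7,9} D(Y)={5,6,7,9}: W {7,9}->{7}; Y {5,6,7,9}->{9}
So after constraint 2: D(V) = {3,4,5,7,8}

Answer: {3,4,5,7,8}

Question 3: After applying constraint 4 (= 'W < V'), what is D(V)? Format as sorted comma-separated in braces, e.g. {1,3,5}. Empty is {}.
Answer: {8}

Derivation:
Constraint 1 (V < W) on D(V)={3,4,5,7,8,9} D(W)={3,7,9}: V {3,4,5,7,8,9}->{3,4,5,7,8}; W {3,7,9}->{7,9}
Constraint 2 (W < Y) on D(W)={7,9} D(Y)={5,6,7,9}: W {7,9}->{7}; Y {5,6,7,9}->{9}
Constraint 3 (Y != V) on D(Y)={9} D(V)={3,4,5,7,8}: no change
Constraint 4 (W < V) on D(W)={7} D(V)={3,4,5,7,8}: V {3,4,5,7,8}->{8}
So after constraint 4: D(V) = {8}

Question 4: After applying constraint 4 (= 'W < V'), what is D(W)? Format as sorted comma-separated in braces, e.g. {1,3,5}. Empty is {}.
Constraint 1 (V < W) on D(V)={3,4,5,7,8,9} D(W)={3,7,9}: V {3,4,5,7,8,9}->{3,4,5,7,8}; W {3,7,9}->{7,9}
Constraint 2 (W < Y) on D(W)={7,9} D(Y)={5,6,7,9}: W {7,9}->{7}; Y {5,6,7,9}->{9}
Constraint 3 (Y != V) on D(Y)={9} D(V)={3,4,5,7,8}: no change
Constraint 4 (W < V) on D(W)={7} D(V)={3,4,5,7,8}: V {3,4,5,7,8}->{8}
So after constraint 4: D(W) = {7}

Answer: {7}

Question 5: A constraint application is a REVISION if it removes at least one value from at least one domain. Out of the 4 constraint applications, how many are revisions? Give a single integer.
Answer: 3

Derivation:
Constraint 1 (V < W) on D(V)={3,4,5,7,8,9} D(W)={3,7,9}: V {3,4,5,7,8,9}->{3,4,5,7,8}; W {3,7,9}->{7,9} => REVISION
Constraint 2 (W < Y) on D(W)={7,9} D(Y)={5,6,7,9}: W {7,9}->{7}; Y {5,6,7,9}->{9} => REVISION
Constraint 3 (Y != V) on D(Y)={9} D(V)={3,4,5,7,8}: no change => not a revision
Constraint 4 (W < V) on D(W)={7} D(V)={3,4,5,7,8}: V {3,4,5,7,8}->{8} => REVISION
Total revisions = 3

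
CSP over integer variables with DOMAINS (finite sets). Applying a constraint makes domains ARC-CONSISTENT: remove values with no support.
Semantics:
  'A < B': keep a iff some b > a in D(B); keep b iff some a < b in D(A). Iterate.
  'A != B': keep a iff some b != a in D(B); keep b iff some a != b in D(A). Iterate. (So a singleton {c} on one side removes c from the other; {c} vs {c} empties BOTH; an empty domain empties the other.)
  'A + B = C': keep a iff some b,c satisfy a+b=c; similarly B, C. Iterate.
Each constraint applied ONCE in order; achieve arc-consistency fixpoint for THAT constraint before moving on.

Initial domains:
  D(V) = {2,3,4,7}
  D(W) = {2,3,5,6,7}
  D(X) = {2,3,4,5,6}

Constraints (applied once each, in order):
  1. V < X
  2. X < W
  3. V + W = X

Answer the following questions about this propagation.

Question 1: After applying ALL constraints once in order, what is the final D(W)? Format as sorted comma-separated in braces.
Constraint 1 (V < X) on D(V)={2,3,4,7} D(X)={2,3,4,5,6}: V {2,3,4,7}->{2,3,4}; X {2,3,4,5,6}->{3,4,5,6}
Constraint 2 (X < W) on D(X)={3,4,5,6} D(W)={2,3,5,6,7}: W {2,3,5,6,7}->{5,6,7}
Constraint 3 (V + W = X) on D(V)={2,3,4} D(W)={5,6,7} D(X)={3,4,5,6}: V {2,3,4}->{}; W {5,6,7}->{}; X {3,4,5,6}->{}
So after all 3 constraints: D(W) = {}

Answer: {}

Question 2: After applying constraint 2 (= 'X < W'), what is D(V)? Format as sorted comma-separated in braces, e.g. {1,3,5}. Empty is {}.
Answer: {2,3,4}

Derivation:
Constraint 1 (V < X) on D(V)={2,3,4,7} D(X)={2,3,4,5,6}: V {2,3,4,7}->{2,3,4}; X {2,3,4,5,6}->{3,4,5,6}
Constraint 2 (X < W) on D(X)={3,4,5,6} D(W)={2,3,5,6,7}: W {2,3,5,6,7}->{5,6,7}
So after constraint 2: D(V) = {2,3,4}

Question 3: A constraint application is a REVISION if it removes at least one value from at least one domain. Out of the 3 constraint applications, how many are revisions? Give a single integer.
Constraint 1 (V < X) on D(V)={2,3,4,7} D(X)={2,3,4,5,6}: V {2,3,4,7}->{2,3,4}; X {2,3,4,5,6}->{3,4,5,6} => REVISION
Constraint 2 (X < W) on D(X)={3,4,5,6} D(W)={2,3,5,6,7}: W {2,3,5,6,7}->{5,6,7} => REVISION
Constraint 3 (V + W = X) on D(V)={2,3,4} D(W)={5,6,7} D(X)={3,4,5,6}: V {2,3,4}->{}; W {5,6,7}->{}; X {3,4,5,6}->{} => REVISION
Total revisions = 3

Answer: 3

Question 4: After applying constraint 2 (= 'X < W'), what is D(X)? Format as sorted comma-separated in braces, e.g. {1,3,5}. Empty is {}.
Constraint 1 (V < X) on D(V)={2,3,4,7} D(X)={2,3,4,5,6}: V {2,3,4,7}->{2,3,4}; X {2,3,4,5,6}->{3,4,5,6}
Constraint 2 (X < W) on D(X)={3,4,5,6} D(W)={2,3,5,6,7}: W {2,3,5,6,7}->{5,6,7}
So after constraint 2: D(X) = {3,4,5,6}

Answer: {3,4,5,6}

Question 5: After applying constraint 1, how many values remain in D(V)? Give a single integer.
Constraint 1 (V < X) on D(V)={2,3,4,7} D(X)={2,3,4,5,6}: V {2,3,4,7}->{2,3,4}; X {2,3,4,5,6}->{3,4,5,6}
So after constraint 1: D(V)={2,3,4}, size = 3

Answer: 3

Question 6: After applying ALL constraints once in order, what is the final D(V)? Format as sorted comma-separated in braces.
Answer: {}

Derivation:
Constraint 1 (V < X) on D(V)={2,3,4,7} D(X)={2,3,4,5,6}: V {2,3,4,7}->{2,3,4}; X {2,3,4,5,6}->{3,4,5,6}
Constraint 2 (X < W) on D(X)={3,4,5,6} D(W)={2,3,5,6,7}: W {2,3,5,6,7}->{5,6,7}
Constraint 3 (V + W = X) on D(V)={2,3,4} D(W)={5,6,7} D(X)={3,4,5,6}: V {2,3,4}->{}; W {5,6,7}->{}; X {3,4,5,6}->{}
So after all 3 constraints: D(V) = {}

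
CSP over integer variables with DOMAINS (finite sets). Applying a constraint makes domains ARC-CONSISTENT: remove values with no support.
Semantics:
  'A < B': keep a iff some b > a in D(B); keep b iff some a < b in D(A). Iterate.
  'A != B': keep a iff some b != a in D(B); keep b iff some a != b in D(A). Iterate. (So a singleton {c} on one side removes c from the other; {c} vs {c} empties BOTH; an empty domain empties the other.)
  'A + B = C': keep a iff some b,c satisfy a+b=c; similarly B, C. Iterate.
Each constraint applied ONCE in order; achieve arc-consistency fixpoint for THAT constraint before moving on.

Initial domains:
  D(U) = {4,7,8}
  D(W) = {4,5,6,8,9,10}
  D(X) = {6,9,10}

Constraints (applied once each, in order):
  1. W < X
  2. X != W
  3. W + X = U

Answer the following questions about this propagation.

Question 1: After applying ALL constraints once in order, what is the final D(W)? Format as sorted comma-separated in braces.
Answer: {}

Derivation:
Constraint 1 (W < X) on D(W)={4,5,6,8,9,10} D(X)={6,9,10}: W {4,5,6,8,9,10}->{4,5,6,8,9}
Constraint 2 (X != W) on D(X)={6,9,10} D(W)={4,5,6,8,9}: no change
Constraint 3 (W + X = U) on D(W)={4,5,6,8,9} D(X)={6,9,10} D(U)={4,7,8}: W {4,5,6,8,9}->{}; X {6,9,10}->{}; U {4,7,8}->{}
So after all 3 constraints: D(W) = {}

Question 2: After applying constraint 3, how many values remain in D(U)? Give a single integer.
Constraint 1 (W < X) on D(W)={4,5,6,8,9,10} D(X)={6,9,10}: W {4,5,6,8,9,10}->{4,5,6,8,9}
Constraint 2 (X != W) on D(X)={6,9,10} D(W)={4,5,6,8,9}: no change
Constraint 3 (W + X = U) on D(W)={4,5,6,8,9} D(X)={6,9,10} D(U)={4,7,8}: W {4,5,6,8,9}->{}; X {6,9,10}->{}; U {4,7,8}->{}
So after constraint 3: D(U)={}, size = 0

Answer: 0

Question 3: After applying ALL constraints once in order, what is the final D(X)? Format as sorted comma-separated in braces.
Constraint 1 (W < X) on D(W)={4,5,6,8,9,10} D(X)={6,9,10}: W {4,5,6,8,9,10}->{4,5,6,8,9}
Constraint 2 (X != W) on D(X)={6,9,10} D(W)={4,5,6,8,9}: no change
Constraint 3 (W + X = U) on D(W)={4,5,6,8,9} D(X)={6,9,10} D(U)={4,7,8}: W {4,5,6,8,9}->{}; X {6,9,10}->{}; U {4,7,8}->{}
So after all 3 constraints: D(X) = {}

Answer: {}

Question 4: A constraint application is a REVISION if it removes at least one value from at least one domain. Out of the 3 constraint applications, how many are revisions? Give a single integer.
Constraint 1 (W < X) on D(W)={4,5,6,8,9,10} D(X)={6,9,10}: W {4,5,6,8,9,10}->{4,5,6,8,9} => REVISION
Constraint 2 (X != W) on D(X)={6,9,10} D(W)={4,5,6,8,9}: no change => not a revision
Constraint 3 (W + X = U) on D(W)={4,5,6,8,9} D(X)={6,9,10} D(U)={4,7,8}: W {4,5,6,8,9}->{}; X {6,9,10}->{}; U {4,7,8}->{} => REVISION
Total revisions = 2

Answer: 2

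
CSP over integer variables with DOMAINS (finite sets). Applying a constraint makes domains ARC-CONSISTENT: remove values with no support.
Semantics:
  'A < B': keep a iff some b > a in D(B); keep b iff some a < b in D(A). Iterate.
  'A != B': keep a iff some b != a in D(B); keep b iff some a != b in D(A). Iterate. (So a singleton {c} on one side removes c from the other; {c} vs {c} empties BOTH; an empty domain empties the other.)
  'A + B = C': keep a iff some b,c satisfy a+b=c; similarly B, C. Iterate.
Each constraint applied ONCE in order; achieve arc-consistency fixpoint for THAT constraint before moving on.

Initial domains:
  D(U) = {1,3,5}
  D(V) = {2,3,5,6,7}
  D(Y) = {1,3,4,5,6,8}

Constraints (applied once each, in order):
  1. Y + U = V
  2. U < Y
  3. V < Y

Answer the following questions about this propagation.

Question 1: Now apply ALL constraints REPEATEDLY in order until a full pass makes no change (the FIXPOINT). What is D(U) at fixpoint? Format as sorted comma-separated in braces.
pass 0 (initial): D(U)={1,3,5}
pass 1: V {2,3,5,6,7}->{2,5}; Y {1,3,4,5,6,8}->{3,4,5,6}
pass 2: U {1,3,5}->{1}; V {2,5}->{}; Y {3,4,5,6}->{}
pass 3: U {1}->{}
pass 4: no change
Fixpoint after 4 passes: D(U) = {}

Answer: {}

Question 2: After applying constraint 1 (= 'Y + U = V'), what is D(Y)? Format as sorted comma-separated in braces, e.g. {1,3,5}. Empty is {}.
Constraint 1 (Y + U = V) on D(Y)={1,3,4,5,6,8} D(U)={1,3,5} D(V)={2,3,5,6,7}: Y {1,3,4,5,6,8}->{1,3,4,5,6}; V {2,3,5,6,7}->{2,5,6,7}
So after constraint 1: D(Y) = {1,3,4,5,6}

Answer: {1,3,4,5,6}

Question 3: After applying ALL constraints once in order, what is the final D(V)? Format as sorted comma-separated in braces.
Constraint 1 (Y + U = V) on D(Y)={1,3,4,5,6,8} D(U)={1,3,5} D(V)={2,3,5,6,7}: Y {1,3,4,5,6,8}->{1,3,4,5,6}; V {2,3,5,6,7}->{2,5,6,7}
Constraint 2 (U < Y) on D(U)={1,3,5} D(Y)={1,3,4,5,6}: Y {1,3,4,5,6}->{3,4,5,6}
Constraint 3 (V < Y) on D(V)={2,5,6,7} D(Y)={3,4,5,6}: V {2,5,6,7}->{2,5}
So after all 3 constraints: D(V) = {2,5}

Answer: {2,5}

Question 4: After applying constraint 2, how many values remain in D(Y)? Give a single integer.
Answer: 4

Derivation:
Constraint 1 (Y + U = V) on D(Y)={1,3,4,5,6,8} D(U)={1,3,5} D(V)={2,3,5,6,7}: Y {1,3,4,5,6,8}->{1,3,4,5,6}; V {2,3,5,6,7}->{2,5,6,7}
Constraint 2 (U < Y) on D(U)={1,3,5} D(Y)={1,3,4,5,6}: Y {1,3,4,5,6}->{3,4,5,6}
So after constraint 2: D(Y)={3,4,5,6}, size = 4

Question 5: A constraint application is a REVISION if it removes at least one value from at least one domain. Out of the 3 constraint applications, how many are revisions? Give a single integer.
Constraint 1 (Y + U = V) on D(Y)={1,3,4,5,6,8} D(U)={1,3,5} D(V)={2,3,5,6,7}: Y {1,3,4,5,6,8}->{1,3,4,5,6}; V {2,3,5,6,7}->{2,5,6,7} => REVISION
Constraint 2 (U < Y) on D(U)={1,3,5} D(Y)={1,3,4,5,6}: Y {1,3,4,5,6}->{3,4,5,6} => REVISION
Constraint 3 (V < Y) on D(V)={2,5,6,7} D(Y)={3,4,5,6}: V {2,5,6,7}->{2,5} => REVISION
Total revisions = 3

Answer: 3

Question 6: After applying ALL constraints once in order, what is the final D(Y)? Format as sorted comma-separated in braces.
Answer: {3,4,5,6}

Derivation:
Constraint 1 (Y + U = V) on D(Y)={1,3,4,5,6,8} D(U)={1,3,5} D(V)={2,3,5,6,7}: Y {1,3,4,5,6,8}->{1,3,4,5,6}; V {2,3,5,6,7}->{2,5,6,7}
Constraint 2 (U < Y) on D(U)={1,3,5} D(Y)={1,3,4,5,6}: Y {1,3,4,5,6}->{3,4,5,6}
Constraint 3 (V < Y) on D(V)={2,5,6,7} D(Y)={3,4,5,6}: V {2,5,6,7}->{2,5}
So after all 3 constraints: D(Y) = {3,4,5,6}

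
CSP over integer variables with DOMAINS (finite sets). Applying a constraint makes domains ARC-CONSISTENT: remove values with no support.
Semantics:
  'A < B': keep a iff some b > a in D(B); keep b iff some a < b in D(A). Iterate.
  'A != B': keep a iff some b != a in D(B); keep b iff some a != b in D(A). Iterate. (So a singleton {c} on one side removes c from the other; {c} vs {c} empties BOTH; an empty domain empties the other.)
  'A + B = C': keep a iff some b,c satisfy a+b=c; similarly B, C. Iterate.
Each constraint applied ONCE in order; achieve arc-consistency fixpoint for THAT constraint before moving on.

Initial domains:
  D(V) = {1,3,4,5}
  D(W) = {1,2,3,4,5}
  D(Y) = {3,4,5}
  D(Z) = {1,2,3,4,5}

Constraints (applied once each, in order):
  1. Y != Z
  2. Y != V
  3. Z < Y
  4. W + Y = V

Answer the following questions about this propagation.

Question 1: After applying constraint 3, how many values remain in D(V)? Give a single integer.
Answer: 4

Derivation:
Constraint 1 (Y != Z) on D(Y)={3,4,5} D(Z)={1,2,3,4,5}: no change
Constraint 2 (Y != V) on D(Y)={3,4,5} D(V)={1,3,4,5}: no change
Constraint 3 (Z < Y) on D(Z)={1,2,3,4,5} D(Y)={3,4,5}: Z {1,2,3,4,5}->{1,2,3,4}
So after constraint 3: D(V)={1,3,4,5}, size = 4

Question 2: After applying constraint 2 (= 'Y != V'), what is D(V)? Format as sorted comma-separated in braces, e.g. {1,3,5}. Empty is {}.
Constraint 1 (Y != Z) on D(Y)={3,4,5} D(Z)={1,2,3,4,5}: no change
Constraint 2 (Y != V) on D(Y)={3,4,5} D(V)={1,3,4,5}: no change
So after constraint 2: D(V) = {1,3,4,5}

Answer: {1,3,4,5}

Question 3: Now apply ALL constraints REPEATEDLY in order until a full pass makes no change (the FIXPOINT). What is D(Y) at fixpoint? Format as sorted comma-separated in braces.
Answer: {3,4}

Derivation:
pass 0 (initial): D(Y)={3,4,5}
pass 1: V {1,3,4,5}->{4,5}; W {1,2,3,4,5}->{1,2}; Y {3,4,5}->{3,4}; Z {1,2,3,4,5}->{1,2,3,4}
pass 2: Z {1,2,3,4}->{1,2,3}
pass 3: no change
Fixpoint after 3 passes: D(Y) = {3,4}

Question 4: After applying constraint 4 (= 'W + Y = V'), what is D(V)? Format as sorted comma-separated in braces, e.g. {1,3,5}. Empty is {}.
Constraint 1 (Y != Z) on D(Y)={3,4,5} D(Z)={1,2,3,4,5}: no change
Constraint 2 (Y != V) on D(Y)={3,4,5} D(V)={1,3,4,5}: no change
Constraint 3 (Z < Y) on D(Z)={1,2,3,4,5} D(Y)={3,4,5}: Z {1,2,3,4,5}->{1,2,3,4}
Constraint 4 (W + Y = V) on D(W)={1,2,3,4,5} D(Y)={3,4,5} D(V)={1,3,4,5}: W {1,2,3,4,5}->{1,2}; Y {3,4,5}->{3,4}; V {1,3,4,5}->{4,5}
So after constraint 4: D(V) = {4,5}

Answer: {4,5}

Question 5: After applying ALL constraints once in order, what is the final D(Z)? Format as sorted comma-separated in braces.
Answer: {1,2,3,4}

Derivation:
Constraint 1 (Y != Z) on D(Y)={3,4,5} D(Z)={1,2,3,4,5}: no change
Constraint 2 (Y != V) on D(Y)={3,4,5} D(V)={1,3,4,5}: no change
Constraint 3 (Z < Y) on D(Z)={1,2,3,4,5} D(Y)={3,4,5}: Z {1,2,3,4,5}->{1,2,3,4}
Constraint 4 (W + Y = V) on D(W)={1,2,3,4,5} D(Y)={3,4,5} D(V)={1,3,4,5}: W {1,2,3,4,5}->{1,2}; Y {3,4,5}->{3,4}; V {1,3,4,5}->{4,5}
So after all 4 constraints: D(Z) = {1,2,3,4}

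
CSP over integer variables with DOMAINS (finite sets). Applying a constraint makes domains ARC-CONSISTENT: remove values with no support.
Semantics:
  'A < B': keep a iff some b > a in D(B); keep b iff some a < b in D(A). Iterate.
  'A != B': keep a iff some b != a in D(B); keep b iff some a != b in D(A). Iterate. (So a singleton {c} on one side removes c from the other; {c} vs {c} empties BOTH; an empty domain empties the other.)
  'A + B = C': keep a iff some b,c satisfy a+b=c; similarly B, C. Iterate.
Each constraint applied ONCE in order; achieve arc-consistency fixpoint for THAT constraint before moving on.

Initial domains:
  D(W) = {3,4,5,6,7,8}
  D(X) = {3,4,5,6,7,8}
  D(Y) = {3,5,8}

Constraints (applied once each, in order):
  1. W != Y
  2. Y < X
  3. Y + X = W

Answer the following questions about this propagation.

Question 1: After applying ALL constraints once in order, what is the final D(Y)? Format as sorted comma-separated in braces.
Constraint 1 (W != Y) on D(W)={3,4,5,6,7,8} D(Y)={3,5,8}: no change
Constraint 2 (Y < X) on D(Y)={3,5,8} D(X)={3,4,5,6,7,8}: Y {3,5,8}->{3,5}; X {3,4,5,6,7,8}->{4,5,6,7,8}
Constraint 3 (Y + X = W) on D(Y)={3,5} D(X)={4,5,6,7,8} D(W)={3,4,5,6,7,8}: Y {3,5}->{3}; X {4,5,6,7,8}->{4,5}; W {3,4,5,6,7,8}->{7,8}
So after all 3 constraints: D(Y) = {3}

Answer: {3}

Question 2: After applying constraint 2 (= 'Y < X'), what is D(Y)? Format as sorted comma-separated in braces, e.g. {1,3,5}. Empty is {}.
Answer: {3,5}

Derivation:
Constraint 1 (W != Y) on D(W)={3,4,5,6,7,8} D(Y)={3,5,8}: no change
Constraint 2 (Y < X) on D(Y)={3,5,8} D(X)={3,4,5,6,7,8}: Y {3,5,8}->{3,5}; X {3,4,5,6,7,8}->{4,5,6,7,8}
So after constraint 2: D(Y) = {3,5}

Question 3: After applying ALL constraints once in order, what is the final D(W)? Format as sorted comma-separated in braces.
Constraint 1 (W != Y) on D(W)={3,4,5,6,7,8} D(Y)={3,5,8}: no change
Constraint 2 (Y < X) on D(Y)={3,5,8} D(X)={3,4,5,6,7,8}: Y {3,5,8}->{3,5}; X {3,4,5,6,7,8}->{4,5,6,7,8}
Constraint 3 (Y + X = W) on D(Y)={3,5} D(X)={4,5,6,7,8} D(W)={3,4,5,6,7,8}: Y {3,5}->{3}; X {4,5,6,7,8}->{4,5}; W {3,4,5,6,7,8}->{7,8}
So after all 3 constraints: D(W) = {7,8}

Answer: {7,8}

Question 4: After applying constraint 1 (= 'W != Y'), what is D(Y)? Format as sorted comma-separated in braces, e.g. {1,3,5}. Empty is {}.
Constraint 1 (W != Y) on D(W)={3,4,5,6,7,8} D(Y)={3,5,8}: no change
So after constraint 1: D(Y) = {3,5,8}

Answer: {3,5,8}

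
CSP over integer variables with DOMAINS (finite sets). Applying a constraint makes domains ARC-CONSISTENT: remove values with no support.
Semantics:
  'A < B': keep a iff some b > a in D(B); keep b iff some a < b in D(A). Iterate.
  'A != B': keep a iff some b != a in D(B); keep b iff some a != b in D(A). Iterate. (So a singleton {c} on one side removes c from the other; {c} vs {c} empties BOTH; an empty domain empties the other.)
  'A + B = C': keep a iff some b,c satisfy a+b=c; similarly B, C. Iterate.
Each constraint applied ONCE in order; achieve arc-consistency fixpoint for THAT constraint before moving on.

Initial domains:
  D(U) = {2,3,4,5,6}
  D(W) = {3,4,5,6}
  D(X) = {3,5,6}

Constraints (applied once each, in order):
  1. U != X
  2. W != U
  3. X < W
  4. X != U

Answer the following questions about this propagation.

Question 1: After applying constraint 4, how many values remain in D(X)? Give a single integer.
Answer: 2

Derivation:
Constraint 1 (U != X) on D(U)={2,3,4,5,6} D(X)={3,5,6}: no change
Constraint 2 (W != U) on D(W)={3,4,5,6} D(U)={2,3,4,5,6}: no change
Constraint 3 (X < W) on D(X)={3,5,6} D(W)={3,4,5,6}: X {3,5,6}->{3,5}; W {3,4,5,6}->{4,5,6}
Constraint 4 (X != U) on D(X)={3,5} D(U)={2,3,4,5,6}: no change
So after constraint 4: D(X)={3,5}, size = 2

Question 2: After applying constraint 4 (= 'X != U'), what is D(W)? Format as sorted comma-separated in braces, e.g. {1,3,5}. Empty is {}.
Constraint 1 (U != X) on D(U)={2,3,4,5,6} D(X)={3,5,6}: no change
Constraint 2 (W != U) on D(W)={3,4,5,6} D(U)={2,3,4,5,6}: no change
Constraint 3 (X < W) on D(X)={3,5,6} D(W)={3,4,5,6}: X {3,5,6}->{3,5}; W {3,4,5,6}->{4,5,6}
Constraint 4 (X != U) on D(X)={3,5} D(U)={2,3,4,5,6}: no change
So after constraint 4: D(W) = {4,5,6}

Answer: {4,5,6}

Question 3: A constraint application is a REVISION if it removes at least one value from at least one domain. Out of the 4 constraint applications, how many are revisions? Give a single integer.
Answer: 1

Derivation:
Constraint 1 (U != X) on D(U)={2,3,4,5,6} D(X)={3,5,6}: no change => not a revision
Constraint 2 (W != U) on D(W)={3,4,5,6} D(U)={2,3,4,5,6}: no change => not a revision
Constraint 3 (X < W) on D(X)={3,5,6} D(W)={3,4,5,6}: X {3,5,6}->{3,5}; W {3,4,5,6}->{4,5,6} => REVISION
Constraint 4 (X != U) on D(X)={3,5} D(U)={2,3,4,5,6}: no change => not a revision
Total revisions = 1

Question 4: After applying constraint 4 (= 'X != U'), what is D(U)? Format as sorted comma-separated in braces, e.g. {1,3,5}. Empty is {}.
Answer: {2,3,4,5,6}

Derivation:
Constraint 1 (U != X) on D(U)={2,3,4,5,6} D(X)={3,5,6}: no change
Constraint 2 (W != U) on D(W)={3,4,5,6} D(U)={2,3,4,5,6}: no change
Constraint 3 (X < W) on D(X)={3,5,6} D(W)={3,4,5,6}: X {3,5,6}->{3,5}; W {3,4,5,6}->{4,5,6}
Constraint 4 (X != U) on D(X)={3,5} D(U)={2,3,4,5,6}: no change
So after constraint 4: D(U) = {2,3,4,5,6}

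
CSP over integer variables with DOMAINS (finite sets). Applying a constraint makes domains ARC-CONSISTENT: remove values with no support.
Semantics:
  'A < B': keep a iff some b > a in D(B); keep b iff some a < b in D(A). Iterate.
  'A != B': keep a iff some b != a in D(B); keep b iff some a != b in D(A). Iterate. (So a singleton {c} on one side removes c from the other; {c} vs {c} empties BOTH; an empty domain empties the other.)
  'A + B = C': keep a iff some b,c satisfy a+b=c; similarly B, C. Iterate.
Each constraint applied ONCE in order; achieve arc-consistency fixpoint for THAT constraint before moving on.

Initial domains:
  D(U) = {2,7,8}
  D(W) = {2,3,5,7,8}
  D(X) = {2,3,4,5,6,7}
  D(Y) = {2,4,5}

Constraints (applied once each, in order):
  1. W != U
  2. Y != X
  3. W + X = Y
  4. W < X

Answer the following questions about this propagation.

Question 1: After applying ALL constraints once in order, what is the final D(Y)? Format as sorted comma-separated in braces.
Answer: {4,5}

Derivation:
Constraint 1 (W != U) on D(W)={2,3,5,7,8} D(U)={2,7,8}: no change
Constraint 2 (Y != X) on D(Y)={2,4,5} D(X)={2,3,4,5,6,7}: no change
Constraint 3 (W + X = Y) on D(W)={2,3,5,7,8} D(X)={2,3,4,5,6,7} D(Y)={2,4,5}: W {2,3,5,7,8}->{2,3}; X {2,3,4,5,6,7}->{2,3}; Y {2,4,5}->{4,5}
Constraint 4 (W < X) on D(W)={2,3} D(X)={2,3}: W {2,3}->{2}; X {2,3}->{3}
So after all 4 constraints: D(Y) = {4,5}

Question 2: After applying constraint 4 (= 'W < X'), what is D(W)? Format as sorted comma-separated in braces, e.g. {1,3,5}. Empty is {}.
Answer: {2}

Derivation:
Constraint 1 (W != U) on D(W)={2,3,5,7,8} D(U)={2,7,8}: no change
Constraint 2 (Y != X) on D(Y)={2,4,5} D(X)={2,3,4,5,6,7}: no change
Constraint 3 (W + X = Y) on D(W)={2,3,5,7,8} D(X)={2,3,4,5,6,7} D(Y)={2,4,5}: W {2,3,5,7,8}->{2,3}; X {2,3,4,5,6,7}->{2,3}; Y {2,4,5}->{4,5}
Constraint 4 (W < X) on D(W)={2,3} D(X)={2,3}: W {2,3}->{2}; X {2,3}->{3}
So after constraint 4: D(W) = {2}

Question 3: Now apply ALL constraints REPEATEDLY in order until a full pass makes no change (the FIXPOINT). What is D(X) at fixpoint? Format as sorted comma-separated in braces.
Answer: {3}

Derivation:
pass 0 (initial): D(X)={2,3,4,5,6,7}
pass 1: W {2,3,5,7,8}->{2}; X {2,3,4,5,6,7}->{3}; Y {2,4,5}->{4,5}
pass 2: U {2,7,8}->{7,8}; Y {4,5}->{5}
pass 3: no change
Fixpoint after 3 passes: D(X) = {3}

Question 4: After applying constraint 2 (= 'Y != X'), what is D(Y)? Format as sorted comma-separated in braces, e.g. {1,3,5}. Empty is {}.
Constraint 1 (W != U) on D(W)={2,3,5,7,8} D(U)={2,7,8}: no change
Constraint 2 (Y != X) on D(Y)={2,4,5} D(X)={2,3,4,5,6,7}: no change
So after constraint 2: D(Y) = {2,4,5}

Answer: {2,4,5}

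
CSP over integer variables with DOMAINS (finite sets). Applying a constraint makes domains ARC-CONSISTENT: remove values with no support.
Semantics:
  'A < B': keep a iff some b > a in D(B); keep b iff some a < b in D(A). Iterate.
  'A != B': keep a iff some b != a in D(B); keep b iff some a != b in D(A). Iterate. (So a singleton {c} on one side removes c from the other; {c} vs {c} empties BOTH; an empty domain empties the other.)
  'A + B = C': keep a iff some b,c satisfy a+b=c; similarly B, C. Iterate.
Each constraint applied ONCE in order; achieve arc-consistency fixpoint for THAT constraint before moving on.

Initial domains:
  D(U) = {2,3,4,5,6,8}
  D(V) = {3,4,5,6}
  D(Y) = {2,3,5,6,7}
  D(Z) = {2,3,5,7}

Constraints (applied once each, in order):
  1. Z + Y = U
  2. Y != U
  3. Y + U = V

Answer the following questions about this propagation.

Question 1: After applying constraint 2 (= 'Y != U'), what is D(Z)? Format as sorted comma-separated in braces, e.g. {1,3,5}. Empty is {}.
Answer: {2,3,5}

Derivation:
Constraint 1 (Z + Y = U) on D(Z)={2,3,5,7} D(Y)={2,3,5,6,7} D(U)={2,3,4,5,6,8}: Z {2,3,5,7}->{2,3,5}; Y {2,3,5,6,7}->{2,3,5,6}; U {2,3,4,5,6,8}->{4,5,6,8}
Constraint 2 (Y != U) on D(Y)={2,3,5,6} D(U)={4,5,6,8}: no change
So after constraint 2: D(Z) = {2,3,5}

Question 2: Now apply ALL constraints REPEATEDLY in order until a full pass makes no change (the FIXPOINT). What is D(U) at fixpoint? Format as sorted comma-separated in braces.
pass 0 (initial): D(U)={2,3,4,5,6,8}
pass 1: U {2,3,4,5,6,8}->{4}; V {3,4,5,6}->{6}; Y {2,3,5,6,7}->{2}; Z {2,3,5,7}->{2,3,5}
pass 2: Z {2,3,5}->{2}
pass 3: no change
Fixpoint after 3 passes: D(U) = {4}

Answer: {4}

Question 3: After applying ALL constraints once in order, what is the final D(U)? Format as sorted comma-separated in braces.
Answer: {4}

Derivation:
Constraint 1 (Z + Y = U) on D(Z)={2,3,5,7} D(Y)={2,3,5,6,7} D(U)={2,3,4,5,6,8}: Z {2,3,5,7}->{2,3,5}; Y {2,3,5,6,7}->{2,3,5,6}; U {2,3,4,5,6,8}->{4,5,6,8}
Constraint 2 (Y != U) on D(Y)={2,3,5,6} D(U)={4,5,6,8}: no change
Constraint 3 (Y + U = V) on D(Y)={2,3,5,6} D(U)={4,5,6,8} D(V)={3,4,5,6}: Y {2,3,5,6}->{2}; U {4,5,6,8}->{4}; V {3,4,5,6}->{6}
So after all 3 constraints: D(U) = {4}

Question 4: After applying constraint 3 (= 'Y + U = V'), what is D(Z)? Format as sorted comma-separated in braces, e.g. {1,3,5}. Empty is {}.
Answer: {2,3,5}

Derivation:
Constraint 1 (Z + Y = U) on D(Z)={2,3,5,7} D(Y)={2,3,5,6,7} D(U)={2,3,4,5,6,8}: Z {2,3,5,7}->{2,3,5}; Y {2,3,5,6,7}->{2,3,5,6}; U {2,3,4,5,6,8}->{4,5,6,8}
Constraint 2 (Y != U) on D(Y)={2,3,5,6} D(U)={4,5,6,8}: no change
Constraint 3 (Y + U = V) on D(Y)={2,3,5,6} D(U)={4,5,6,8} D(V)={3,4,5,6}: Y {2,3,5,6}->{2}; U {4,5,6,8}->{4}; V {3,4,5,6}->{6}
So after constraint 3: D(Z) = {2,3,5}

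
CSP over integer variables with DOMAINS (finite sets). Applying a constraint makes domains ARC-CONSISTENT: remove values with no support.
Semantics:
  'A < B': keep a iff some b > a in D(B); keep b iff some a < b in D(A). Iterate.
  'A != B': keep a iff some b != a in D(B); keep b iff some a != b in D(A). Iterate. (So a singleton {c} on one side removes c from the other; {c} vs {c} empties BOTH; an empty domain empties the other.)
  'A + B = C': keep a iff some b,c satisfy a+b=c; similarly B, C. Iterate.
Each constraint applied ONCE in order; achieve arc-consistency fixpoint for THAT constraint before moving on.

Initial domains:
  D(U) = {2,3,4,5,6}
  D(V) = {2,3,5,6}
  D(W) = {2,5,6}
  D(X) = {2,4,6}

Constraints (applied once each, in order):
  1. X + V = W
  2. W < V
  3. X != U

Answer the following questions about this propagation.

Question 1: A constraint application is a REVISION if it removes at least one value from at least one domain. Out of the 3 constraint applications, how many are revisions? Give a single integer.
Answer: 2

Derivation:
Constraint 1 (X + V = W) on D(X)={2,4,6} D(V)={2,3,5,6} D(W)={2,5,6}: X {2,4,6}->{2,4}; V {2,3,5,6}->{2,3}; W {2,5,6}->{5,6} => REVISION
Constraint 2 (W < V) on D(W)={5,6} D(V)={2,3}: W {5,6}->{}; V {2,3}->{} => REVISION
Constraint 3 (X != U) on D(X)={2,4} D(U)={2,3,4,5,6}: no change => not a revision
Total revisions = 2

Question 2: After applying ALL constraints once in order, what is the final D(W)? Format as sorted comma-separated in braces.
Constraint 1 (X + V = W) on D(X)={2,4,6} D(V)={2,3,5,6} D(W)={2,5,6}: X {2,4,6}->{2,4}; V {2,3,5,6}->{2,3}; W {2,5,6}->{5,6}
Constraint 2 (W < V) on D(W)={5,6} D(V)={2,3}: W {5,6}->{}; V {2,3}->{}
Constraint 3 (X != U) on D(X)={2,4} D(U)={2,3,4,5,6}: no change
So after all 3 constraints: D(W) = {}

Answer: {}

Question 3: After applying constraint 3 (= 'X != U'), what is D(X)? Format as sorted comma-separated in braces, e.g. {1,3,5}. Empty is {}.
Constraint 1 (X + V = W) on D(X)={2,4,6} D(V)={2,3,5,6} D(W)={2,5,6}: X {2,4,6}->{2,4}; V {2,3,5,6}->{2,3}; W {2,5,6}->{5,6}
Constraint 2 (W < V) on D(W)={5,6} D(V)={2,3}: W {5,6}->{}; V {2,3}->{}
Constraint 3 (X != U) on D(X)={2,4} D(U)={2,3,4,5,6}: no change
So after constraint 3: D(X) = {2,4}

Answer: {2,4}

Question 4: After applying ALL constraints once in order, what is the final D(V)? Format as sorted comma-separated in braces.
Answer: {}

Derivation:
Constraint 1 (X + V = W) on D(X)={2,4,6} D(V)={2,3,5,6} D(W)={2,5,6}: X {2,4,6}->{2,4}; V {2,3,5,6}->{2,3}; W {2,5,6}->{5,6}
Constraint 2 (W < V) on D(W)={5,6} D(V)={2,3}: W {5,6}->{}; V {2,3}->{}
Constraint 3 (X != U) on D(X)={2,4} D(U)={2,3,4,5,6}: no change
So after all 3 constraints: D(V) = {}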